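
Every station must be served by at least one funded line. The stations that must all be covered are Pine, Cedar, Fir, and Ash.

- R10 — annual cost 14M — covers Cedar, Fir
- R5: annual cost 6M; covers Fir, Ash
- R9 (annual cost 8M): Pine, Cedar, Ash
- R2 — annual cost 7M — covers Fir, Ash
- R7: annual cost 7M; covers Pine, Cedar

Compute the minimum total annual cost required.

13

The greedy cost-per-new-station heuristic would pick R9 and R5 for 14, but a cheaper cover exists.
Choose R5 and R7: together they cover Pine, Cedar, Fir, Ash — every station.
Total annual cost: 6 + 7 = 13.
No cover costs less than 13.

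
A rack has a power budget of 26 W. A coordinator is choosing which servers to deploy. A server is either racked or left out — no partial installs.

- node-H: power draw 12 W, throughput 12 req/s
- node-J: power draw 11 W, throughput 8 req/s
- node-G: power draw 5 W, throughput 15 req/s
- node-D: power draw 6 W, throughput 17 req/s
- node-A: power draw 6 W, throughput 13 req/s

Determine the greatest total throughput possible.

45

Take node-G, node-D, and node-A: power draw 5 + 6 + 6 = 17 ≤ 26, throughput 15 + 17 + 13 = 45.
No other feasible combination does better.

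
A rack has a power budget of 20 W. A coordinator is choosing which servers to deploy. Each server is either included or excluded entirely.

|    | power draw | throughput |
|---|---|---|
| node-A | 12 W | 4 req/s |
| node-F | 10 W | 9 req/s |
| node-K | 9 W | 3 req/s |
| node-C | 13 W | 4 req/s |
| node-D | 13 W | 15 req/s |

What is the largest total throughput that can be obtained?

Allowing fractional choices, the relaxed optimum would be about 21.3, but servers are indivisible.
node-D: power draw 13 ≤ 20, throughput 15.
node-F + node-K: power draw 10 + 9 = 19 ≤ 20, throughput 9 + 3 = 12.
Best is node-D with total throughput 15.

15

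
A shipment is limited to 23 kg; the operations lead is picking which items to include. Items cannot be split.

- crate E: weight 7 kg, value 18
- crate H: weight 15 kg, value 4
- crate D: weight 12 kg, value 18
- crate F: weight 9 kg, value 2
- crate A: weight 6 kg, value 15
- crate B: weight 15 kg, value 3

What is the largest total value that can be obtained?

36

This is an integer program with binary decision variables.
Take crate E and crate D: weight 7 + 12 = 19 ≤ 23, value 18 + 18 = 36.
No other feasible combination does better.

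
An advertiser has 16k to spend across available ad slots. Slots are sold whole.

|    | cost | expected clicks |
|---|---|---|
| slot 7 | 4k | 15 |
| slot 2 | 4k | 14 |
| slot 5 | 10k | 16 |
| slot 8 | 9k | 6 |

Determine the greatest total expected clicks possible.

31

Allowing fractional choices, the relaxed optimum would be about 41.8, but ad slots are indivisible.
slot 7 + slot 2: cost 4 + 4 = 8 ≤ 16, expected clicks 15 + 14 = 29.
slot 7 + slot 5: cost 4 + 10 = 14 ≤ 16, expected clicks 15 + 16 = 31.
slot 2 + slot 5: cost 4 + 10 = 14 ≤ 16, expected clicks 14 + 16 = 30.
Best is slot 7 and slot 5 with total expected clicks 31.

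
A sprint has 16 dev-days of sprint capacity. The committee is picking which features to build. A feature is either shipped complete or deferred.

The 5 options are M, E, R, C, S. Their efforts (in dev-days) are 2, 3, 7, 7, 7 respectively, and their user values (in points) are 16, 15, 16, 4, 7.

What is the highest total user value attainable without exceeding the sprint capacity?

This is an integer program with binary decision variables.
Allowing fractional choices, the relaxed optimum would be about 51.0, but features are indivisible.
M + E + R: effort 2 + 3 + 7 = 12 ≤ 16, user value 16 + 15 + 16 = 47.
M + R + S: effort 2 + 7 + 7 = 16 ≤ 16, user value 16 + 16 + 7 = 39.
Best is M, E, and R with total user value 47.

47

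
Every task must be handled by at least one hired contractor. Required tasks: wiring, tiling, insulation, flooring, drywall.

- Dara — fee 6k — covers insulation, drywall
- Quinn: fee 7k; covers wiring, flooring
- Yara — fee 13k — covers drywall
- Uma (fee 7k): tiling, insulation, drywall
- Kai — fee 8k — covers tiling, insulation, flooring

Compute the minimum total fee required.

This is an integer covering problem.
Choose Quinn and Uma: together they cover wiring, tiling, insulation, flooring, drywall — every task.
Total fee: 7 + 7 = 14.
No cover costs less than 14.

14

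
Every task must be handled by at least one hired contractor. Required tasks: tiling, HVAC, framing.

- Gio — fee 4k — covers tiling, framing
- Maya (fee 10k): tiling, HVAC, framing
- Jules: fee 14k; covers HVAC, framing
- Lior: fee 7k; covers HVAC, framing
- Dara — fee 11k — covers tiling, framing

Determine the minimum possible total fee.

Maya alone covers tiling, HVAC, framing — every task.
Total fee: 10.

10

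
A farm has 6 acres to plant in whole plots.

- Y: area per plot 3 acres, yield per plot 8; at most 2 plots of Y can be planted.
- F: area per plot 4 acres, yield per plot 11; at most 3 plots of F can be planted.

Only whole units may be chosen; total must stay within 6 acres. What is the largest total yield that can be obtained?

Take 2×Y: area 6 ≤ 6, yield 2·8 = 16.
No other integer combination yields more.

16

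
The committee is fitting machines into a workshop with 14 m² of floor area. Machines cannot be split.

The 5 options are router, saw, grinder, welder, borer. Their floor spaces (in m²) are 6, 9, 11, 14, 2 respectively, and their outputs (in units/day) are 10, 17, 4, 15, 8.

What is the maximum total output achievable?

25

This is an integer program with binary decision variables.
saw + borer: floor space 9 + 2 = 11 ≤ 14, output 17 + 8 = 25.
saw: floor space 9 ≤ 14, output 17.
router + borer: floor space 6 + 2 = 8 ≤ 14, output 10 + 8 = 18.
Best is saw and borer with total output 25.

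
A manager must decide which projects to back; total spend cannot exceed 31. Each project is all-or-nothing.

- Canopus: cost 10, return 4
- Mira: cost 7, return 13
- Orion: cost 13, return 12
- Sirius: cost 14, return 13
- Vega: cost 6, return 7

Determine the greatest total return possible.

33

Canopus + Mira + Sirius: cost 10 + 7 + 14 = 31 ≤ 31, return 4 + 13 + 13 = 30.
Mira + Sirius + Vega: cost 7 + 14 + 6 = 27 ≤ 31, return 13 + 13 + 7 = 33.
Mira + Orion + Vega: cost 7 + 13 + 6 = 26 ≤ 31, return 13 + 12 + 7 = 32.
Best is Mira, Sirius, and Vega with total return 33.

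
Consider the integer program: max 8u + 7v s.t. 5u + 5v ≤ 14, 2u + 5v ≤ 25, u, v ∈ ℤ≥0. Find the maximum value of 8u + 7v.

Relaxing integrality, the LP optimum is 22.40 at (u,v) = (2.8, 0), which is not an integer point.
(u,v)=(2,0): 5·2+5·0=10≤14, 2·2+5·0=4≤25, objective 16.
(u,v)=(1,1): 5·1+5·1=10≤14, 2·1+5·1=7≤25, objective 15.
The best lattice point is (2,0), giving 16.

16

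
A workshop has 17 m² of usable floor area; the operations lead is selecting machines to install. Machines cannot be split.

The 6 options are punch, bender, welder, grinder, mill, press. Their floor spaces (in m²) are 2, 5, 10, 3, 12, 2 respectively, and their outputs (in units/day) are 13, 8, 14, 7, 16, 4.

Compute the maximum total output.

38

punch + grinder + mill: floor space 2 + 3 + 12 = 17 ≤ 17, output 13 + 7 + 16 = 36.
punch + welder + grinder + press: floor space 2 + 10 + 3 + 2 = 17 ≤ 17, output 13 + 14 + 7 + 4 = 38.
punch + bender + welder: floor space 2 + 5 + 10 = 17 ≤ 17, output 13 + 8 + 14 = 35.
Best is punch, welder, grinder, and press with total output 38.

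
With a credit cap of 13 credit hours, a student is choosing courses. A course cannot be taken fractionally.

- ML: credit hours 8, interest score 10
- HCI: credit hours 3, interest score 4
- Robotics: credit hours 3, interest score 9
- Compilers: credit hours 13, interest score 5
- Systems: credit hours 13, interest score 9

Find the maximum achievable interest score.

This is a 0-1 knapsack instance.
HCI + Robotics: credit hours 3 + 3 = 6 ≤ 13, interest score 4 + 9 = 13.
ML + HCI: credit hours 8 + 3 = 11 ≤ 13, interest score 10 + 4 = 14.
ML + Robotics: credit hours 8 + 3 = 11 ≤ 13, interest score 10 + 9 = 19.
Best is ML and Robotics with total interest score 19.

19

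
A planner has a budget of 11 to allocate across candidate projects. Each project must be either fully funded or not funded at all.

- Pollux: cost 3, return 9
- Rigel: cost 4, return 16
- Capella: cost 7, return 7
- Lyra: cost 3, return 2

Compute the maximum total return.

27

Treat it as a binary knapsack problem.
Allowing fractional choices, the relaxed optimum would be about 29.0, but projects are indivisible.
Pollux + Rigel + Lyra: cost 3 + 4 + 3 = 10 ≤ 11, return 9 + 16 + 2 = 27.
Pollux + Rigel: cost 3 + 4 = 7 ≤ 11, return 9 + 16 = 25.
Rigel + Capella: cost 4 + 7 = 11 ≤ 11, return 16 + 7 = 23.
Best is Pollux, Rigel, and Lyra with total return 27.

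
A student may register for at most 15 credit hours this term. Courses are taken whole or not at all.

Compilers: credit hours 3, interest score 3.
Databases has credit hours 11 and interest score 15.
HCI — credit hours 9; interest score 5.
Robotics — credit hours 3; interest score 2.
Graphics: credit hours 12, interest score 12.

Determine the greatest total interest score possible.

18

This is a 0-1 knapsack instance.
Databases + Robotics: credit hours 11 + 3 = 14 ≤ 15, interest score 15 + 2 = 17.
Compilers + Databases: credit hours 3 + 11 = 14 ≤ 15, interest score 3 + 15 = 18.
Databases: credit hours 11 ≤ 15, interest score 15.
Best is Compilers and Databases with total interest score 18.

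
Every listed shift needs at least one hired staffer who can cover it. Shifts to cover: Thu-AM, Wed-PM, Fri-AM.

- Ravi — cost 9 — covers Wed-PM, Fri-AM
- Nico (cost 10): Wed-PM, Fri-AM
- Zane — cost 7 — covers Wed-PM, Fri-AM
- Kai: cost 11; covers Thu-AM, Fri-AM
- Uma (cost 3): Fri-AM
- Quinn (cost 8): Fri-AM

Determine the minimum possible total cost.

This is an integer covering problem.
Choose Zane and Kai: together they cover Thu-AM, Wed-PM, Fri-AM — every shift.
Total cost: 7 + 11 = 18.

18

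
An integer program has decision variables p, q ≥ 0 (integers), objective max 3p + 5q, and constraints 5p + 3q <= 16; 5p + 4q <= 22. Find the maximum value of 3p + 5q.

25

(p,q)=(0,5): 5·0+3·5=15≤16, 5·0+4·5=20≤22, objective 25.
(p,q)=(0,4): 5·0+3·4=12≤16, 5·0+4·4=16≤22, objective 20.
No feasible integer point exceeds 25.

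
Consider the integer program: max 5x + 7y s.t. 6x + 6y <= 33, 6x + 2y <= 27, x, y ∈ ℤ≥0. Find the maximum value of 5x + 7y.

Relaxing integrality, the LP optimum is 38.50 at (x,y) = (0, 5.5), which is not an integer point.
(x,y)=(0,5): 6·0+6·5=30≤33, 6·0+2·5=10≤27, objective 35.
(x,y)=(1,4): 6·1+6·4=30≤33, 6·1+2·4=14≤27, objective 33.
No feasible integer point exceeds 35.

35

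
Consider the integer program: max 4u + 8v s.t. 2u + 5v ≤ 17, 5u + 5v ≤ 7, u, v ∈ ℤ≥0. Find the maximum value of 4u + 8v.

8

(u,v)=(0,1): 2·0+5·1=5≤17, 5·0+5·1=5≤7, objective 8.
(u,v)=(1,0): 2·1+5·0=2≤17, 5·1+5·0=5≤7, objective 4.
(u,v)=(0,0): 2·0+5·0=0≤17, 5·0+5·0=0≤7, objective 0.
The best lattice point is (0,1), giving 8.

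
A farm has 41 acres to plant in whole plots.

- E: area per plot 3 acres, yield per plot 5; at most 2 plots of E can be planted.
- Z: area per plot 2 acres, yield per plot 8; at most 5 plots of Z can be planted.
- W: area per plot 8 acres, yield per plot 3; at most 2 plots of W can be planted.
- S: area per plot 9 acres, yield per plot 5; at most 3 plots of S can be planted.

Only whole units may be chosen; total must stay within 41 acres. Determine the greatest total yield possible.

This is a bounded integer knapsack.
Z has the best ratio (8/2); taking only Z gives at most 5×8 = 40 (stopped by the supply cap of 5).
Mixing does better — 2×E, 5×Z, 2×W, and 1×S: area 41 ≤ 41, yield 2·5 + 5·8 + 2·3 + 1·5 = 61.

61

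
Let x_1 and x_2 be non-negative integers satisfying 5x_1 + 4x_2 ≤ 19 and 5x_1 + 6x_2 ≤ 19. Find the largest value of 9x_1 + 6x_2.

27

Relaxing integrality, the LP optimum is 34.20 at (x_1,x_2) = (3.8, 0), which is not an integer point.
(x_1,x_2)=(3,0): 5·3+4·0=15≤19, 5·3+6·0=15≤19, objective 27.
(x_1,x_2)=(2,1): 5·2+4·1=14≤19, 5·2+6·1=16≤19, objective 24.
(x_1,x_2)=(2,0): 5·2+4·0=10≤19, 5·2+6·0=10≤19, objective 18.
The best lattice point is (3,0), giving 27.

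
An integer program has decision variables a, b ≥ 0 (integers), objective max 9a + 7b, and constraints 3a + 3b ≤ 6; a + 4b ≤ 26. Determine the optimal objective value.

18

(a,b)=(2,0): 3·2+3·0=6≤6, 1·2+4·0=2≤26, objective 18.
(a,b)=(1,1): 3·1+3·1=6≤6, 1·1+4·1=5≤26, objective 16.
(a,b)=(1,0): 3·1+3·0=3≤6, 1·1+4·0=1≤26, objective 9.
No feasible integer point exceeds 18.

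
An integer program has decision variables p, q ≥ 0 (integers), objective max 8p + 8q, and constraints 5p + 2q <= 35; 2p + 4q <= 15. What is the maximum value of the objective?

Relaxing integrality, the LP optimum is 57.50 at (p,q) = (6.88, 0.312), which is not an integer point.
(p,q)=(7,0): 5·7+2·0=35≤35, 2·7+4·0=14≤15, objective 56.
(p,q)=(5,1): 5·5+2·1=27≤35, 2·5+4·1=14≤15, objective 48.
Maximum is 56 at (p,q)=(7,0).

56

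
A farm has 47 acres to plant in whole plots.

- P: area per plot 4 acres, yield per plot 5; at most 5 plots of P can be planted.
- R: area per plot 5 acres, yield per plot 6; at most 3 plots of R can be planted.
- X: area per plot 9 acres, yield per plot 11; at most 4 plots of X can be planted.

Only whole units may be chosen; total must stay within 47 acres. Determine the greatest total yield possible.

2×R and 4×X: area 46 ≤ 47, yield 2·6 + 4·11 = 56.
5×P and 3×X: area 47 ≤ 47, yield 5·5 + 3·11 = 58.
Best is 58.

58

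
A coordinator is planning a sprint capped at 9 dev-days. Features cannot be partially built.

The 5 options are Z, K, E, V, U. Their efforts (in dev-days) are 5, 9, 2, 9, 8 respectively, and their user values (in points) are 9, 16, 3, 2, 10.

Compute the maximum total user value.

16

This is an integer program with binary decision variables.
K: effort 9 ≤ 9, user value 16.
Z + E: effort 5 + 2 = 7 ≤ 9, user value 9 + 3 = 12.
Best is K with total user value 16.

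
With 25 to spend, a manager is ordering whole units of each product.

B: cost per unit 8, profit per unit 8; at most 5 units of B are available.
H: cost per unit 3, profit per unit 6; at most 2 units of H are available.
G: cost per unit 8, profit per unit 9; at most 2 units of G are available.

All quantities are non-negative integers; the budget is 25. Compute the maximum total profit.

This is a bounded integer knapsack.
2×H and 2×G: cost 22 ≤ 25, profit 2·6 + 2·9 = 30.
1×B, 2×H, and 1×G: cost 22 ≤ 25, profit 1·8 + 2·6 + 1·9 = 29.
Best is 30.

30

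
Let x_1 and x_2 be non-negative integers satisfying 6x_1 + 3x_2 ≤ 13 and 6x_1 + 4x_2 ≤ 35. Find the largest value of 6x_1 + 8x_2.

32

Relaxing integrality, the LP optimum is 34.67 at (x_1,x_2) = (0, 4.33), which is not an integer point.
(x_1,x_2)=(0,4): 6·0+3·4=12≤13, 6·0+4·4=16≤35, objective 32.
(x_1,x_2)=(0,3): 6·0+3·3=9≤13, 6·0+4·3=12≤35, objective 24.
Maximum is 32 at (x_1,x_2)=(0,4).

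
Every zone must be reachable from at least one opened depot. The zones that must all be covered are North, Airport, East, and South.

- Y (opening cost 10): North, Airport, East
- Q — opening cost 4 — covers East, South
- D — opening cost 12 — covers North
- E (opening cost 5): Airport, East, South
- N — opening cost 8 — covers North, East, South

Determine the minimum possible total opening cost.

Choose E and N: together they cover North, Airport, East, South — every zone.
Total opening cost: 5 + 8 = 13.

13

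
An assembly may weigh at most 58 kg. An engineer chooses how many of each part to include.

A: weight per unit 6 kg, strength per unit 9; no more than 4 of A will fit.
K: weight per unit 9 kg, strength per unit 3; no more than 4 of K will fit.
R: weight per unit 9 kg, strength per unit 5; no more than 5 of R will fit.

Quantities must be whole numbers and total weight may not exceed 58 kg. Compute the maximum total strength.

Take 4×A and 3×R: weight 51 ≤ 58, strength 4·9 + 3·5 = 51.
A has the best ratio (9/6) and is taken to its limit of 4; remaining capacity is filled optimally with the others.

51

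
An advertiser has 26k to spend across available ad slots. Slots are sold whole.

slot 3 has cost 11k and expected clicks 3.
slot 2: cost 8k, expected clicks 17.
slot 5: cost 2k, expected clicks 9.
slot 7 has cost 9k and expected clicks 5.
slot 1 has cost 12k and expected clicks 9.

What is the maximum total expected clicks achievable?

Allowing fractional choices, the relaxed optimum would be about 37.2, but ad slots are indivisible.
slot 2 + slot 5 + slot 7: cost 8 + 2 + 9 = 19 ≤ 26, expected clicks 17 + 9 + 5 = 31.
slot 3 + slot 2 + slot 5: cost 11 + 8 + 2 = 21 ≤ 26, expected clicks 3 + 17 + 9 = 29.
slot 2 + slot 5 + slot 1: cost 8 + 2 + 12 = 22 ≤ 26, expected clicks 17 + 9 + 9 = 35.
Best is slot 2, slot 5, and slot 1 with total expected clicks 35.

35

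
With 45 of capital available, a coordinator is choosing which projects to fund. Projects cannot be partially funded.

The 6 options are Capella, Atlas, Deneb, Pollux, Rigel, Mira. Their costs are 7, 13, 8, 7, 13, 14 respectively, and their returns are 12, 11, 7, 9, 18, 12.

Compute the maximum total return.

This is a 0-1 knapsack instance.
Allowing fractional choices, the relaxed optimum would be about 54.6, but projects are indivisible.
Capella + Deneb + Rigel + Mira: cost 7 + 8 + 13 + 14 = 42 ≤ 45, return 12 + 7 + 18 + 12 = 49.
Capella + Pollux + Rigel + Mira: cost 7 + 7 + 13 + 14 = 41 ≤ 45, return 12 + 9 + 18 + 12 = 51.
Capella + Atlas + Pollux + Rigel: cost 7 + 13 + 7 + 13 = 40 ≤ 45, return 12 + 11 + 9 + 18 = 50.
Best is Capella, Pollux, Rigel, and Mira with total return 51.

51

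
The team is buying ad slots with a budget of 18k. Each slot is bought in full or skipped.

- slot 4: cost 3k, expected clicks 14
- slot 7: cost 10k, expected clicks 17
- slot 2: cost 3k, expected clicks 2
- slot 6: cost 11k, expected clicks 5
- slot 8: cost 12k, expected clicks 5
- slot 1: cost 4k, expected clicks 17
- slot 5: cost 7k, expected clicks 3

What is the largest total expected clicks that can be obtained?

48

This is an integer program with binary decision variables.
Allowing fractional choices, the relaxed optimum would be about 48.7, but ad slots are indivisible.
slot 4 + slot 7 + slot 1: cost 3 + 10 + 4 = 17 ≤ 18, expected clicks 14 + 17 + 17 = 48.
slot 7 + slot 2 + slot 1: cost 10 + 3 + 4 = 17 ≤ 18, expected clicks 17 + 2 + 17 = 36.
Best is slot 4, slot 7, and slot 1 with total expected clicks 48.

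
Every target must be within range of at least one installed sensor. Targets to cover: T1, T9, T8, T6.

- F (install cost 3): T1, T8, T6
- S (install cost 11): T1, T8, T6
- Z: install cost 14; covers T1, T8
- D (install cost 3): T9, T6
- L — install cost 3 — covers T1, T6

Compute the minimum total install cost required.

Choose F and D: together they cover T1, T9, T8, T6 — every target.
Total install cost: 3 + 3 = 6.
No cover costs less than 6.

6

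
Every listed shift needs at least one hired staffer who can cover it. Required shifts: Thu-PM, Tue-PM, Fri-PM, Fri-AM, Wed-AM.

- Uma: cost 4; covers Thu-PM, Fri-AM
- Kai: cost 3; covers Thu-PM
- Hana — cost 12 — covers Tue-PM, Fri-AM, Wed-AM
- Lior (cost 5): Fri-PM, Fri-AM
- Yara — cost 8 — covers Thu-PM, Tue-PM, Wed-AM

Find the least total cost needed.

This is a weighted set-cover instance.
The greedy cost-per-new-shift heuristic would pick Uma, Yara, and Lior for 17, but a cheaper cover exists.
Choose Lior and Yara: together they cover Thu-PM, Tue-PM, Fri-PM, Fri-AM, Wed-AM — every shift.
Total cost: 5 + 8 = 13.
No cover costs less than 13.

13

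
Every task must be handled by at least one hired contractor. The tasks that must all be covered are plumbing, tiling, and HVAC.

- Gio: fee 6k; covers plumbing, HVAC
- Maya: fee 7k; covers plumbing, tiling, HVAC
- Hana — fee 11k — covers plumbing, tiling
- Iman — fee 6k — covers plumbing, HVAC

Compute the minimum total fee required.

Maya alone covers plumbing, tiling, HVAC — every task.
Total fee: 7.
No cover costs less than 7.

7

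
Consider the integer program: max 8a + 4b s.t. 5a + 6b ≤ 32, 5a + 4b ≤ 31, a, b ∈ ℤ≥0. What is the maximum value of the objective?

48

The continuous relaxation peaks at (6.2, 0) with value 49.60; rounding to a feasible lattice point costs some objective.
(a,b)=(6,0): 5·6+6·0=30≤32, 5·6+4·0=30≤31, objective 48.
(a,b)=(5,1): 5·5+6·1=31≤32, 5·5+4·1=29≤31, objective 44.
Maximum is 48 at (a,b)=(6,0).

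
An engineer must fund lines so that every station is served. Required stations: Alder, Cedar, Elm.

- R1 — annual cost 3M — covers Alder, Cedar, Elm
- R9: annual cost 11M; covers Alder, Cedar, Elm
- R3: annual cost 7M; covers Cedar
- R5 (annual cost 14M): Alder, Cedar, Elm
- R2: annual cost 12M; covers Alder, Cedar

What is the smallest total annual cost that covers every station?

This is an integer covering problem.
R1 alone covers Alder, Cedar, Elm — every station.
Total annual cost: 3.

3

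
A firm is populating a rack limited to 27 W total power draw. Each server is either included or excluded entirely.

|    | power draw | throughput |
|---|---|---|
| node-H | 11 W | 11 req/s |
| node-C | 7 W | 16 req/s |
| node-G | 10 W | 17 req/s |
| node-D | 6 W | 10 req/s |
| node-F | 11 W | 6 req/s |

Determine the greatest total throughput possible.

43

node-C + node-G + node-D: power draw 7 + 10 + 6 = 23 ≤ 27, throughput 16 + 17 + 10 = 43.
node-H + node-G + node-D: power draw 11 + 10 + 6 = 27 ≤ 27, throughput 11 + 17 + 10 = 38.
node-H + node-C + node-D: power draw 11 + 7 + 6 = 24 ≤ 27, throughput 11 + 16 + 10 = 37.
Best is node-C, node-G, and node-D with total throughput 43.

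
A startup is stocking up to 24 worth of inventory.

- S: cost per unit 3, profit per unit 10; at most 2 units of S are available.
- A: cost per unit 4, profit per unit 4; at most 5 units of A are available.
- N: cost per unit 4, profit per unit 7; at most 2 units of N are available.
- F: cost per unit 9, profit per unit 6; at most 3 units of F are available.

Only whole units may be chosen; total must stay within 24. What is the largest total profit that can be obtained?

This is a bounded integer knapsack.
S has the best ratio (10/3); taking only S gives at most 2×10 = 20 (stopped by the supply cap of 2).
Mixing does better — 2×S, 2×A, and 2×N: cost 22 ≤ 24, profit 2·10 + 2·4 + 2·7 = 42.

42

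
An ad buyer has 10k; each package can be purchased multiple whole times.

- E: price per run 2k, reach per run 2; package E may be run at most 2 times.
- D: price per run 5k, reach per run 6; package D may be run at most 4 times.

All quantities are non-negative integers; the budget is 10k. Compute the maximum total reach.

12

This is a bounded integer knapsack.
Take 2×D: price 10 ≤ 10, reach 2·6 = 12.
No other integer combination yields more.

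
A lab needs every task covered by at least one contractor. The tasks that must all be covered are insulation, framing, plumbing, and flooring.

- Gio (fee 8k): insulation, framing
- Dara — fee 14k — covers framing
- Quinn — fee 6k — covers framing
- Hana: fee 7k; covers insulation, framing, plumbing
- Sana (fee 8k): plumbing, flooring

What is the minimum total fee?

Choose Hana and Sana: together they cover insulation, framing, plumbing, flooring — every task.
Total fee: 7 + 8 = 15.
No cover costs less than 15.

15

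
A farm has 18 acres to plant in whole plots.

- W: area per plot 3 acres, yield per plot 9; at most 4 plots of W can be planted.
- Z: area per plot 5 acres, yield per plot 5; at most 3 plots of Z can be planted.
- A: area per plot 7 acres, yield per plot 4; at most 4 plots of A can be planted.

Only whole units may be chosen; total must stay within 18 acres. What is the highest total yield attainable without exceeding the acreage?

This is a bounded integer knapsack.
4×W: area 12 ≤ 18, yield 4·9 = 36.
4×W and 1×Z: area 17 ≤ 18, yield 4·9 + 1·5 = 41.
Best is 41.

41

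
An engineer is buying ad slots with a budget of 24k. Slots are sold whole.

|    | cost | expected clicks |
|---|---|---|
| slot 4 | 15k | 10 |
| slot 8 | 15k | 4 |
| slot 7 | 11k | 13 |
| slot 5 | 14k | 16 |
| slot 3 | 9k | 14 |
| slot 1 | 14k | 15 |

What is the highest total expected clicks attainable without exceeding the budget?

This is an integer program with binary decision variables.
Allowing fractional choices, the relaxed optimum would be about 31.6, but ad slots are indivisible.
slot 3 + slot 1: cost 9 + 14 = 23 ≤ 24, expected clicks 14 + 15 = 29.
slot 5 + slot 3: cost 14 + 9 = 23 ≤ 24, expected clicks 16 + 14 = 30.
Best is slot 5 and slot 3 with total expected clicks 30.

30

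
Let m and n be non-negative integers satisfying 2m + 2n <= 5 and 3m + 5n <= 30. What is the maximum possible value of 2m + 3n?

6

The continuous relaxation peaks at (0, 2.5) with value 7.50; rounding to a feasible lattice point costs some objective.
(m,n)=(0,2) is feasible, giving 6.
(m,n)=(1,1) is feasible, giving 5.
(m,n)=(0,1) is feasible, giving 3.
No feasible integer point exceeds 6.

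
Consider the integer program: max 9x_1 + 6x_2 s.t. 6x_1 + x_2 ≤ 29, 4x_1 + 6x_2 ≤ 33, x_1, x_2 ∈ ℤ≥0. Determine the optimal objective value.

(x_1,x_2)=(4,2): 6·4+1·2=26≤29, 4·4+6·2=28≤33, objective 48.
(x_1,x_2)=(3,3): 6·3+1·3=21≤29, 4·3+6·3=30≤33, objective 45.
(x_1,x_2)=(4,1): 6·4+1·1=25≤29, 4·4+6·1=22≤33, objective 42.
No feasible integer point exceeds 48.

48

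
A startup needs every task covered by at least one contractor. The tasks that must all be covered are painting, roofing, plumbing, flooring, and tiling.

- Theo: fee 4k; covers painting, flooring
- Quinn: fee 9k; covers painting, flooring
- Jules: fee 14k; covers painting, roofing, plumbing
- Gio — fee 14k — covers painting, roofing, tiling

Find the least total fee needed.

32

Choose Theo, Jules, and Gio: together they cover painting, roofing, plumbing, flooring, tiling — every task.
Total fee: 4 + 14 + 14 = 32.
No cover costs less than 32.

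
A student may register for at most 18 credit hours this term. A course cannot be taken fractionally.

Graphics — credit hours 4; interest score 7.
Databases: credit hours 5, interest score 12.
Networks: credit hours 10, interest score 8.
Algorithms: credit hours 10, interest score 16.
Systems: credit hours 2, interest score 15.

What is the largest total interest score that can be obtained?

Databases + Algorithms + Systems: credit hours 5 + 10 + 2 = 17 ≤ 18, interest score 12 + 16 + 15 = 43.
Graphics + Algorithms + Systems: credit hours 4 + 10 + 2 = 16 ≤ 18, interest score 7 + 16 + 15 = 38.
Databases + Networks + Systems: credit hours 5 + 10 + 2 = 17 ≤ 18, interest score 12 + 8 + 15 = 35.
Best is Databases, Algorithms, and Systems with total interest score 43.

43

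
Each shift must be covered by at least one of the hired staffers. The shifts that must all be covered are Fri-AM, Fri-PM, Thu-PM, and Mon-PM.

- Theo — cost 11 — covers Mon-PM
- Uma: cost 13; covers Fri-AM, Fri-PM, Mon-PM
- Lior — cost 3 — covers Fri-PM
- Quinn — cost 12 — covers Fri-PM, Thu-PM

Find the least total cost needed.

The greedy cost-per-new-shift heuristic would pick Lior, Uma, and Quinn for 28, but a cheaper cover exists.
Choose Uma and Quinn: together they cover Fri-AM, Fri-PM, Thu-PM, Mon-PM — every shift.
Total cost: 13 + 12 = 25.
No cover costs less than 25.

25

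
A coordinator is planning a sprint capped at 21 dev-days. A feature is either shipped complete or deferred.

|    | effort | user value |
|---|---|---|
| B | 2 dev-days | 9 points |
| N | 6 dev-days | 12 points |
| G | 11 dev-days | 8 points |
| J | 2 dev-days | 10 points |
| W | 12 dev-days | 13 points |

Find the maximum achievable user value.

This is a 0-1 knapsack instance.
Allowing fractional choices, the relaxed optimum would be about 42.9, but features are indivisible.
B + N + W: effort 2 + 6 + 12 = 20 ≤ 21, user value 9 + 12 + 13 = 34.
N + J + W: effort 6 + 2 + 12 = 20 ≤ 21, user value 12 + 10 + 13 = 35.
B + N + G + J: effort 2 + 6 + 11 + 2 = 21 ≤ 21, user value 9 + 12 + 8 + 10 = 39.
Best is B, N, G, and J with total user value 39.

39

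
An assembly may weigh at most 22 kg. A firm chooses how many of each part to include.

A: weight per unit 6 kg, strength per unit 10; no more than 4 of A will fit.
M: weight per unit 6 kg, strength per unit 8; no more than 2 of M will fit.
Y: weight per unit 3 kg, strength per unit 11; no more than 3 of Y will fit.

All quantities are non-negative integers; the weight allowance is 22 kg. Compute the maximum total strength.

53

2×A and 3×Y: weight 21 ≤ 22, strength 2·10 + 3·11 = 53.
1×A, 1×M, and 3×Y: weight 21 ≤ 22, strength 1·10 + 1·8 + 3·11 = 51.
Best is 53.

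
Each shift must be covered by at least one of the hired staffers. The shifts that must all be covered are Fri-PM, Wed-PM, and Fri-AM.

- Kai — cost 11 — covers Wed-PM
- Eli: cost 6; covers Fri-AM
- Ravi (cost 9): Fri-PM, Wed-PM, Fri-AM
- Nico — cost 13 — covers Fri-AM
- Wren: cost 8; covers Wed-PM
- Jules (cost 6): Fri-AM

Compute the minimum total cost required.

Ravi alone covers Fri-PM, Wed-PM, Fri-AM — every shift.
Total cost: 9.
No cover costs less than 9.

9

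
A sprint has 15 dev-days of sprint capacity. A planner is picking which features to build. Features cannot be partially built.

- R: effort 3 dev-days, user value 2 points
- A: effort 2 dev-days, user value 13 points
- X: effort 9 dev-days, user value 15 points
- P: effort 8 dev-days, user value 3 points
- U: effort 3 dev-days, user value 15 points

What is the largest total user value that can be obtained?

A + X + U: effort 2 + 9 + 3 = 14 ≤ 15, user value 13 + 15 + 15 = 43.
A + P + U: effort 2 + 8 + 3 = 13 ≤ 15, user value 13 + 3 + 15 = 31.
R + X + U: effort 3 + 9 + 3 = 15 ≤ 15, user value 2 + 15 + 15 = 32.
Best is A, X, and U with total user value 43.

43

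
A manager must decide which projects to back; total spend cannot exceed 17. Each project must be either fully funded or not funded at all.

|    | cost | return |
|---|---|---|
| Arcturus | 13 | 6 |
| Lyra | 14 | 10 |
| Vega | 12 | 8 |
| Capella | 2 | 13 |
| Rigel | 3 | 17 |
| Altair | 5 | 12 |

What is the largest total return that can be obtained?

42

Allowing fractional choices, the relaxed optimum would be about 47.0, but projects are indivisible.
Vega + Capella + Rigel: cost 12 + 2 + 3 = 17 ≤ 17, return 8 + 13 + 17 = 38.
Capella + Rigel + Altair: cost 2 + 3 + 5 = 10 ≤ 17, return 13 + 17 + 12 = 42.
Best is Capella, Rigel, and Altair with total return 42.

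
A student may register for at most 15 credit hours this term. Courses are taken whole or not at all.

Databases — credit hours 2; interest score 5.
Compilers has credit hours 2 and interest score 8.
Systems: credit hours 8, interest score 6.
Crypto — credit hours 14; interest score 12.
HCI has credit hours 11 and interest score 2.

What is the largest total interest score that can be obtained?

This is a 0-1 knapsack instance.
Allowing fractional choices, the relaxed optimum would be about 22.4, but courses are indivisible.
Databases + Compilers + Systems: credit hours 2 + 2 + 8 = 12 ≤ 15, interest score 5 + 8 + 6 = 19.
Compilers + Systems: credit hours 2 + 8 = 10 ≤ 15, interest score 8 + 6 = 14.
Databases + Compilers + HCI: credit hours 2 + 2 + 11 = 15 ≤ 15, interest score 5 + 8 + 2 = 15.
Best is Databases, Compilers, and Systems with total interest score 19.

19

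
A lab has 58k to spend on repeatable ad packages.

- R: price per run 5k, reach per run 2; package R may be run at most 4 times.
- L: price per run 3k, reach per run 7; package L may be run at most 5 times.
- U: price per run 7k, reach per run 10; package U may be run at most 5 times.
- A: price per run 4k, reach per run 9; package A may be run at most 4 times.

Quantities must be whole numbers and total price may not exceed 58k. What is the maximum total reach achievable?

Take 4×L, 4×U, and 4×A: price 56 ≤ 58, reach 4·7 + 4·10 + 4·9 = 104.
No other integer combination yields more.

104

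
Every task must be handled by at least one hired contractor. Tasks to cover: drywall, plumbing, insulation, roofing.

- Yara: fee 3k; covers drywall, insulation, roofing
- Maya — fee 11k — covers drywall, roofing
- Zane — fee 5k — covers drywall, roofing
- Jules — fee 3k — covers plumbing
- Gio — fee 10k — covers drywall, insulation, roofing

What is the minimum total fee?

This is an integer covering problem.
Choose Yara and Jules: together they cover drywall, plumbing, insulation, roofing — every task.
Total fee: 3 + 3 = 6.
No cover costs less than 6.

6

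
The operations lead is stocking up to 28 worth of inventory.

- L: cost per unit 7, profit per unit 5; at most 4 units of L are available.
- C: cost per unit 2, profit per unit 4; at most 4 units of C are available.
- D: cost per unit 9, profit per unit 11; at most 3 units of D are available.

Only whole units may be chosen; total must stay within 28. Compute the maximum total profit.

This is a bounded integer knapsack.
3×C and 2×D: cost 24 ≤ 28, profit 3·4 + 2·11 = 34.
4×C and 2×D: cost 26 ≤ 28, profit 4·4 + 2·11 = 38.
Best is 38.

38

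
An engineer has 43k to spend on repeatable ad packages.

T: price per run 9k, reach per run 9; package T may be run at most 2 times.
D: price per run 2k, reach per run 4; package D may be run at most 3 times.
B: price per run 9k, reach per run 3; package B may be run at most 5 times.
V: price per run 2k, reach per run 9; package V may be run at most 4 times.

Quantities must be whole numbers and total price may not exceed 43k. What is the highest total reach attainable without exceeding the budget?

69

This is a bounded integer knapsack.
V has the best ratio (9/2); taking only V gives at most 4×9 = 36 (stopped by the supply cap of 4).
Mixing does better — 2×T, 3×D, 1×B, and 4×V: price 41 ≤ 43, reach 2·9 + 3·4 + 1·3 + 4·9 = 69.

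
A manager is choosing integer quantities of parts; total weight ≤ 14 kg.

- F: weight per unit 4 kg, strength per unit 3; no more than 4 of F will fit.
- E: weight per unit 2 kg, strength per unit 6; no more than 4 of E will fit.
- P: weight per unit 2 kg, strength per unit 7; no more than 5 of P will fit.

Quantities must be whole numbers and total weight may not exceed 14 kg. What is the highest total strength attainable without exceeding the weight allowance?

47

2×E and 5×P: weight 14 ≤ 14, strength 2·6 + 5·7 = 47.
3×E and 4×P: weight 14 ≤ 14, strength 3·6 + 4·7 = 46.
Best is 47.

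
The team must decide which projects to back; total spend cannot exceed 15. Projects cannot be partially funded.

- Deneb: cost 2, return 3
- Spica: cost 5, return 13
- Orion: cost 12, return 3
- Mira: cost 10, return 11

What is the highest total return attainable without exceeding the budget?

Allowing fractional choices, the relaxed optimum would be about 24.8, but projects are indivisible.
Spica + Mira: cost 5 + 10 = 15 ≤ 15, return 13 + 11 = 24.
Deneb + Spica: cost 2 + 5 = 7 ≤ 15, return 3 + 13 = 16.
Deneb + Mira: cost 2 + 10 = 12 ≤ 15, return 3 + 11 = 14.
Best is Spica and Mira with total return 24.

24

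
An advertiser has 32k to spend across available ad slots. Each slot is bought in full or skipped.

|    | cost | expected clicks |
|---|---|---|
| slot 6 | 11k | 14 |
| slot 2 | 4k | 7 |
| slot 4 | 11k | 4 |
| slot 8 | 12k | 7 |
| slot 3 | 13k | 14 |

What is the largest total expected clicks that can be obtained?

Allowing fractional choices, the relaxed optimum would be about 37.3, but ad slots are indivisible.
slot 6 + slot 2 + slot 3: cost 11 + 4 + 13 = 28 ≤ 32, expected clicks 14 + 7 + 14 = 35.
slot 6 + slot 3: cost 11 + 13 = 24 ≤ 32, expected clicks 14 + 14 = 28.
Best is slot 6, slot 2, and slot 3 with total expected clicks 35.

35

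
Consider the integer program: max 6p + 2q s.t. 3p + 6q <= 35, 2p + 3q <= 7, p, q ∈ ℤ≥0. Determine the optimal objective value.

(p,q)=(3,0) is feasible, giving 18.
(p,q)=(2,1) is feasible, giving 14.
(p,q)=(2,0) is feasible, giving 12.
The best lattice point is (3,0), giving 18.

18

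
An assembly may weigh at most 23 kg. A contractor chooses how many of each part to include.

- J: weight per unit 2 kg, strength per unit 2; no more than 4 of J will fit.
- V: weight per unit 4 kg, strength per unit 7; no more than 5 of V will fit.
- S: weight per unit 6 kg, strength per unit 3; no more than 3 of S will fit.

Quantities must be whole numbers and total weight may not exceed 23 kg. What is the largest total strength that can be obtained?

Take 1×J and 5×V: weight 22 ≤ 23, strength 1·2 + 5·7 = 37.
V has the best ratio (7/4) and is taken to its limit of 5; remaining capacity is filled optimally with the others.

37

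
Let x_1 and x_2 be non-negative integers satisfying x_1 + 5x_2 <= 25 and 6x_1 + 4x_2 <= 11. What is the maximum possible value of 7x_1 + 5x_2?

Relaxing integrality, the LP optimum is 13.75 at (x_1,x_2) = (0, 2.75), which is not an integer point.
(x_1,x_2)=(1,1): 1·1+5·1=6≤25, 6·1+4·1=10≤11, objective 12.
(x_1,x_2)=(0,2): 1·0+5·2=10≤25, 6·0+4·2=8≤11, objective 10.
(x_1,x_2)=(1,0): 1·1+5·0=1≤25, 6·1+4·0=6≤11, objective 7.
Maximum is 12 at (x_1,x_2)=(1,1).

12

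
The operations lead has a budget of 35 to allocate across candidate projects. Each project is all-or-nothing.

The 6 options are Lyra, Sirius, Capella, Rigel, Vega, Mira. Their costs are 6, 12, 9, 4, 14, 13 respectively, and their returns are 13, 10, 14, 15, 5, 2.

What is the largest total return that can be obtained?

Take Lyra, Sirius, Capella, and Rigel: cost 6 + 12 + 9 + 4 = 31 ≤ 35, return 13 + 10 + 14 + 15 = 52.
No other feasible combination does better.

52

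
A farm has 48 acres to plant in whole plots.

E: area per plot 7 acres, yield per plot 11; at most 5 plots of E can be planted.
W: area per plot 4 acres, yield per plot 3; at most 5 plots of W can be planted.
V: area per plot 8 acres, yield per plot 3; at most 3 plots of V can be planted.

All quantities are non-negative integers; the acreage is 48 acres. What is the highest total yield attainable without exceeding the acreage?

This is a bounded integer knapsack.
Take 5×E and 3×W: area 47 ≤ 48, yield 5·11 + 3·3 = 64.
E has the best ratio (11/7) and is taken to its limit of 5; remaining capacity is filled optimally with the others.

64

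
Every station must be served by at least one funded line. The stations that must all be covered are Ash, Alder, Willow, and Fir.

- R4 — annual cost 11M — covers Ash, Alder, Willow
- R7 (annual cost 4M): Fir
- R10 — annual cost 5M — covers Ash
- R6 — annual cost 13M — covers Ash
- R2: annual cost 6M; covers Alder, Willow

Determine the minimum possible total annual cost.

15

Choose R4 and R7: together they cover Ash, Alder, Willow, Fir — every station.
Total annual cost: 11 + 4 = 15.
No cover costs less than 15.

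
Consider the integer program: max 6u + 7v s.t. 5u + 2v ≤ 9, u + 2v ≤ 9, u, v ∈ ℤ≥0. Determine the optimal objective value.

28

The continuous relaxation peaks at (0, 4.5) with value 31.50; rounding to a feasible lattice point costs some objective.
(u,v)=(0,4): 5·0+2·4=8≤9, 1·0+2·4=8≤9, objective 28.
(u,v)=(0,3): 5·0+2·3=6≤9, 1·0+2·3=6≤9, objective 21.
The best lattice point is (0,4), giving 28.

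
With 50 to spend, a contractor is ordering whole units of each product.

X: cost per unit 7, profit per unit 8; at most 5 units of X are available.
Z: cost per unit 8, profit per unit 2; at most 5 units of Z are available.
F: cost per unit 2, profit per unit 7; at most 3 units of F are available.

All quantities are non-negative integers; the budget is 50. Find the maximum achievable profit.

63

F has the best ratio (7/2); taking only F gives at most 3×7 = 21 (stopped by the supply cap of 3).
Mixing does better — 5×X, 1×Z, and 3×F: cost 49 ≤ 50, profit 5·8 + 1·2 + 3·7 = 63.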